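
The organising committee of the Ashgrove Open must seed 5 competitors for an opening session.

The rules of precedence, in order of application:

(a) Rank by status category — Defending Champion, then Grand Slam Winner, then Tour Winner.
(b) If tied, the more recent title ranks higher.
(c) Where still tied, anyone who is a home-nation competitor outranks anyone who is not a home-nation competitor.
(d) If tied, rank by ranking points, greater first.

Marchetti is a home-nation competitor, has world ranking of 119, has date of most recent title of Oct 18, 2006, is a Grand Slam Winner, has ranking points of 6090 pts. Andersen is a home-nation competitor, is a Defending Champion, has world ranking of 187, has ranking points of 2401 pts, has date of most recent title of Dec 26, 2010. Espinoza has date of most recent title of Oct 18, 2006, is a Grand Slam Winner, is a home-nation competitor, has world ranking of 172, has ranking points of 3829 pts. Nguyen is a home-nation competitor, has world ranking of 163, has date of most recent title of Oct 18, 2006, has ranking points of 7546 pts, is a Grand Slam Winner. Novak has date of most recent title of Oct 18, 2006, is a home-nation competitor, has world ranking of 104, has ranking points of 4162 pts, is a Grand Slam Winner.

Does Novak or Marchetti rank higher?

Marchetti

By status category: Andersen (Defending Champion); then Nguyen, Marchetti, Novak and Espinoza (Grand Slam Winner).
Nguyen, Marchetti, Novak and Espinoza all have date of most recent title Oct 18, 2006, so the next rule applies.
Nguyen, Marchetti, Novak and Espinoza are each a home-nation competitor, so the next rule applies.
Among Nguyen, Marchetti, Novak and Espinoza, by ranking points (higher first): Nguyen (7546 pts) before Marchetti (6090 pts) before Novak (4162 pts) before Espinoza (3829 pts).
So Marchetti takes precedence.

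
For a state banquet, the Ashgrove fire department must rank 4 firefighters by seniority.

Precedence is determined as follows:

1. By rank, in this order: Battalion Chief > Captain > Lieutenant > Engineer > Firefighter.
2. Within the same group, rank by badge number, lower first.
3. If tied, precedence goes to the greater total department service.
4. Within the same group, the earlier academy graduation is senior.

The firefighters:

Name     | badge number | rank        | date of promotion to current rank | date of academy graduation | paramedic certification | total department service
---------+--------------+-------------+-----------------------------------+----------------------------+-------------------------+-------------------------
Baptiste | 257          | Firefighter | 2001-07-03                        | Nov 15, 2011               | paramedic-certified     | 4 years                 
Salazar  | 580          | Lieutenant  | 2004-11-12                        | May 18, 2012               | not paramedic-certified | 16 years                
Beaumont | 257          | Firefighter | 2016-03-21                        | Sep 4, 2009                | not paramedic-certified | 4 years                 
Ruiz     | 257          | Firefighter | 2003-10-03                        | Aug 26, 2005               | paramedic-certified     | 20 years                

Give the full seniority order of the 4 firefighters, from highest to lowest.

By rank: Salazar (Lieutenant); then Ruiz, Beaumont and Baptiste (Firefighter).
Ruiz, Beaumont and Baptiste all have badge number 257, so the next rule applies.
Among Ruiz, Beaumont and Baptiste, by total department service (higher first): Ruiz (20 years) before Beaumont and Baptiste (4 years).
Among Beaumont and Baptiste, by date of academy graduation (earlier first): Beaumont (Sep 4, 2009) before Baptiste (Nov 15, 2011).
Full order: Salazar, Ruiz, Beaumont, Baptiste.

Salazar, Ruiz, Beaumont, Baptiste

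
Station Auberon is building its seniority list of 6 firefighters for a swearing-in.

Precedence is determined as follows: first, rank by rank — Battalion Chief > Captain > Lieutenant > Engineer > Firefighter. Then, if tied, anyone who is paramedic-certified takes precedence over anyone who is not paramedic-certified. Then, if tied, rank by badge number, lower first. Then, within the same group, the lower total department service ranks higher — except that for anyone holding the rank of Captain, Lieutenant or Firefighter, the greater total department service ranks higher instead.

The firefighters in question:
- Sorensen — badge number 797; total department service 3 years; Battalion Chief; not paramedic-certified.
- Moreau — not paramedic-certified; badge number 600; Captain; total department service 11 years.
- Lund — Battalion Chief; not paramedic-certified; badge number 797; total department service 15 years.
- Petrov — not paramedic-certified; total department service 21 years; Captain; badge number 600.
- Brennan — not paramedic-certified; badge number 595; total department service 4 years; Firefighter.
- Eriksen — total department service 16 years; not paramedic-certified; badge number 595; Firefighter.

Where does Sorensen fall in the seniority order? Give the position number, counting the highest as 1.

1

By rank: Sorensen and Lund (Battalion Chief); then Petrov and Moreau (Captain); then Eriksen and Brennan (Firefighter).
Sorensen and Lund are each not paramedic-certified, so the next rule applies.
Sorensen and Lund both have badge number 797, so the next rule applies.
Among Sorensen and Lund, by total department service (lower first): Sorensen (3 years) before Lund (15 years).
Petrov and Moreau are each not paramedic-certified, so the next rule applies.
Petrov and Moreau both have badge number 600, so the next rule applies.
Among Petrov and Moreau, by total department service (higher first) (reversed rule for this group): Petrov (21 years) before Moreau (11 years).
Eriksen and Brennan are each not paramedic-certified, so the next rule applies.
Eriksen and Brennan both have badge number 595, so the next rule applies.
Among Eriksen and Brennan, by total department service (higher first) (reversed rule for this group): Eriksen (16 years) before Brennan (4 years).
Order: Sorensen, Lund, Petrov, Moreau, Eriksen, Brennan. So position 1.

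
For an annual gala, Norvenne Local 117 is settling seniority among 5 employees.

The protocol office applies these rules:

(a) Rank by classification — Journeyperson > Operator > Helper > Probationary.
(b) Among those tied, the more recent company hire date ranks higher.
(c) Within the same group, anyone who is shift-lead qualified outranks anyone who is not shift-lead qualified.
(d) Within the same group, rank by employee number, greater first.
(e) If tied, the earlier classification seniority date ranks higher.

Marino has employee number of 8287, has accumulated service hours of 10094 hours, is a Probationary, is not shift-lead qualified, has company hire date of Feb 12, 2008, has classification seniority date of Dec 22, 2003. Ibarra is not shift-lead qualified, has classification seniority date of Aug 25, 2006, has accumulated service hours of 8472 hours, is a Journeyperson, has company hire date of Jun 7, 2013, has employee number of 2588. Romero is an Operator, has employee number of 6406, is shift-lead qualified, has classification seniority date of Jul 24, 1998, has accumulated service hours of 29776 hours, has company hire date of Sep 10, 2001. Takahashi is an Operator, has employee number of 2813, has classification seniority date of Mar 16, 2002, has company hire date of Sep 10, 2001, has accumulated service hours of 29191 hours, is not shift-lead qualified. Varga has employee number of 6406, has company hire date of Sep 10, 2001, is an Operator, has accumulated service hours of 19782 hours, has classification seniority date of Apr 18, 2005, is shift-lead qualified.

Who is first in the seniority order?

By classification: Ibarra (Journeyperson); then Romero, Varga and Takahashi (Operator); then Marino (Probationary).
Romero, Varga and Takahashi all have company hire date Sep 10, 2001, so the next rule applies.
Among Romero, Varga and Takahashi, shift-lead qualified before not shift-lead qualified: Romero and Varga (shift-lead qualified) before Takahashi (not shift-lead qualified).
Romero and Varga both have employee number 6406, so the next rule applies.
Among Romero and Varga, by classification seniority date (earlier first): Romero (Jul 24, 1998) before Varga (Apr 18, 2005).
Order: Ibarra, Romero, Varga, Takahashi, Marino.

Ibarra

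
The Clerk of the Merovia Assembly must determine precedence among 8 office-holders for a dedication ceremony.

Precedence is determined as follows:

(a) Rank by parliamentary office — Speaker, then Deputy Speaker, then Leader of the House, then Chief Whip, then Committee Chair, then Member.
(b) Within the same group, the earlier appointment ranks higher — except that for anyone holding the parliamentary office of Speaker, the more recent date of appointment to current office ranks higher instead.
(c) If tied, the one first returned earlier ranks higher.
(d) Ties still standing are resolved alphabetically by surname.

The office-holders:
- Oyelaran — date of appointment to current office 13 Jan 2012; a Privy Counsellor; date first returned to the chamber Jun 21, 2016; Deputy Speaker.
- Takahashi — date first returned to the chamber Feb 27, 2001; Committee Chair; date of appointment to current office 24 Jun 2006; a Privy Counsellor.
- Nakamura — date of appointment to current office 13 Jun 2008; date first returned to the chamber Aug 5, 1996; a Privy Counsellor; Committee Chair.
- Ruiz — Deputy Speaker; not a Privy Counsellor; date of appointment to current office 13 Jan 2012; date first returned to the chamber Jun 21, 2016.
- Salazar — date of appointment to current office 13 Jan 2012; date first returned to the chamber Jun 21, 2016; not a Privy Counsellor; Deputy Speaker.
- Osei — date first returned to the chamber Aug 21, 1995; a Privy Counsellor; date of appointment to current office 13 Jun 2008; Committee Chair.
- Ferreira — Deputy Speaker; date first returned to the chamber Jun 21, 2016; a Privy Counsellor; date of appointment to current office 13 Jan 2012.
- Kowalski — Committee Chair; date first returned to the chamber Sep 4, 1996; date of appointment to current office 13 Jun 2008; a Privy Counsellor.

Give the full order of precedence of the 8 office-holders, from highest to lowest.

Ferreira, Oyelaran, Ruiz, Salazar, Takahashi, Osei, Nakamura, Kowalski

By parliamentary office: Ferreira, Oyelaran, Ruiz and Salazar (Deputy Speaker); then Takahashi, Osei, Nakamura and Kowalski (Committee Chair).
Ferreira, Oyelaran, Ruiz and Salazar all have date of appointment to current office 13 Jan 2012, so the next rule applies.
Ferreira, Oyelaran, Ruiz and Salazar all have date first returned to the chamber Jun 21, 2016, so the next rule applies.
Among Ferreira, Oyelaran, Ruiz and Salazar, alphabetically by surname: Ferreira before Oyelaran before Ruiz before Salazar.
Among Takahashi, Osei, Nakamura and Kowalski, by date of appointment to current office (earlier first): Takahashi (24 Jun 2006) before Osei, Nakamura and Kowalski (13 Jun 2008).
Among Osei, Nakamura and Kowalski, by date first returned to the chamber (earlier first): Osei (Aug 21, 1995) before Nakamura (Aug 5, 1996) before Kowalski (Sep 4, 1996).
Full order: Ferreira, Oyelaran, Ruiz, Salazar, Takahashi, Osei, Nakamura, Kowalski.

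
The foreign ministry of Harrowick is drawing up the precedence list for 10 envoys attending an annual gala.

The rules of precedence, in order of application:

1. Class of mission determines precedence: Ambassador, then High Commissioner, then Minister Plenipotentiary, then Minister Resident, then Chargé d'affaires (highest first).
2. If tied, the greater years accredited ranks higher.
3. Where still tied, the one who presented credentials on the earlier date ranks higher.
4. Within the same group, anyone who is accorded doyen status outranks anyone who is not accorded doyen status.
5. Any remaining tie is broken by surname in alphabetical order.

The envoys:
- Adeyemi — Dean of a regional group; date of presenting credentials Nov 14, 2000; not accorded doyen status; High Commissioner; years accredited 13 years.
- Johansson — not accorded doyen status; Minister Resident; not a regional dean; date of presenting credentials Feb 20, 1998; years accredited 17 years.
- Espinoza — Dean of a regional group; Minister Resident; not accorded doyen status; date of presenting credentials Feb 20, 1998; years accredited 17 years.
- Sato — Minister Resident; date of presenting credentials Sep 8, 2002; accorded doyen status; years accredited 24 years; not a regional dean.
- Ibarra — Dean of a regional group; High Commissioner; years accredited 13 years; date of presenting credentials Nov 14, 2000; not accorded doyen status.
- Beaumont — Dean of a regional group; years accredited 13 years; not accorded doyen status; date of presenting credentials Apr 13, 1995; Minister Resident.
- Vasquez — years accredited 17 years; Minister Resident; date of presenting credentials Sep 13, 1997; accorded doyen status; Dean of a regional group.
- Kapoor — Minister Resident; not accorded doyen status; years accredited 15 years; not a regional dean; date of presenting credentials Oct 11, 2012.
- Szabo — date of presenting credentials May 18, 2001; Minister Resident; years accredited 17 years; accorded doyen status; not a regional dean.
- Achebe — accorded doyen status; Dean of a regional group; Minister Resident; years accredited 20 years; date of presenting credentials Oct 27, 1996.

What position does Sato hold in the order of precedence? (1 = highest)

3

By class of mission: Adeyemi and Ibarra (High Commissioner); then Sato, Achebe, Vasquez, Espinoza, Johansson, Szabo, Kapoor and Beaumont (Minister Resident).
Adeyemi and Ibarra both have years accredited 13 years, so the next rule applies.
Adeyemi and Ibarra both have date of presenting credentials Nov 14, 2000, so the next rule applies.
Adeyemi and Ibarra are each not accorded doyen status, so the next rule applies.
Among Adeyemi and Ibarra, alphabetically by surname: Adeyemi before Ibarra.
Among Sato, Achebe, Vasquez, Espinoza, Johansson, Szabo, Kapoor and Beaumont, by years accredited (higher first): Sato (24 years) before Achebe (20 years) before Vasquez, Espinoza, Johansson and Szabo (17 years) before Kapoor (15 years) before Beaumont (13 years).
Among Vasquez, Espinoza, Johansson and Szabo, by date of presenting credentials (earlier first): Vasquez (Sep 13, 1997) before Espinoza and Johansson (Feb 20, 1998) before Szabo (May 18, 2001).
Espinoza and Johansson are each not accorded doyen status, so the next rule applies.
Among Espinoza and Johansson, alphabetically by surname: Espinoza before Johansson.
Order: Adeyemi, Ibarra, Sato, Achebe, Vasquez, Espinoza, Johansson, Szabo, Kapoor, Beaumont. So position 3.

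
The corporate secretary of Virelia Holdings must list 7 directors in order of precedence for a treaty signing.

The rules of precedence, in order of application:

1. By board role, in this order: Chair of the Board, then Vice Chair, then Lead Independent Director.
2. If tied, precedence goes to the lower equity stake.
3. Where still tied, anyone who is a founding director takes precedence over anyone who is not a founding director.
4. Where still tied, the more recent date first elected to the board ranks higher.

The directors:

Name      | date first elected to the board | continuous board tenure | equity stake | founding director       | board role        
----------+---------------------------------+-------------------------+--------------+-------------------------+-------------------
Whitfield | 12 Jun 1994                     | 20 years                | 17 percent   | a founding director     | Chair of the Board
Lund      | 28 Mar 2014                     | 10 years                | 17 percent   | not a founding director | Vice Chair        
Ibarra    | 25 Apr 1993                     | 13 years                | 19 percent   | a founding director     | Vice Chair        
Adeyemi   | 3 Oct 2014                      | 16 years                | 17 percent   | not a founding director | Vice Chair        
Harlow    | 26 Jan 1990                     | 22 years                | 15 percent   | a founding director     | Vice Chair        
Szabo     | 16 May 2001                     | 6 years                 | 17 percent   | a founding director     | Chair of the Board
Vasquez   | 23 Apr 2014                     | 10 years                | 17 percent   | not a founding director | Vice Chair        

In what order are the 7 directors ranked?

By board role: Szabo and Whitfield (Chair of the Board); then Harlow, Adeyemi, Vasquez, Lund and Ibarra (Vice Chair).
Szabo and Whitfield both have equity stake 17 percent, so the next rule applies.
Szabo and Whitfield are each a founding director, so the next rule applies.
Among Szabo and Whitfield, by date first elected to the board (later first): Szabo (16 May 2001) before Whitfield (12 Jun 1994).
Among Harlow, Adeyemi, Vasquez, Lund and Ibarra, by equity stake (lower first): Harlow (15 percent) before Adeyemi, Vasquez and Lund (17 percent) before Ibarra (19 percent).
Adeyemi, Vasquez and Lund are each not a founding director, so the next rule applies.
Among Adeyemi, Vasquez and Lund, by date first elected to the board (later first): Adeyemi (3 Oct 2014) before Vasquez (23 Apr 2014) before Lund (28 Mar 2014).
Full order: Szabo, Whitfield, Harlow, Adeyemi, Vasquez, Lund, Ibarra.

Szabo, Whitfield, Harlow, Adeyemi, Vasquez, Lund, Ibarra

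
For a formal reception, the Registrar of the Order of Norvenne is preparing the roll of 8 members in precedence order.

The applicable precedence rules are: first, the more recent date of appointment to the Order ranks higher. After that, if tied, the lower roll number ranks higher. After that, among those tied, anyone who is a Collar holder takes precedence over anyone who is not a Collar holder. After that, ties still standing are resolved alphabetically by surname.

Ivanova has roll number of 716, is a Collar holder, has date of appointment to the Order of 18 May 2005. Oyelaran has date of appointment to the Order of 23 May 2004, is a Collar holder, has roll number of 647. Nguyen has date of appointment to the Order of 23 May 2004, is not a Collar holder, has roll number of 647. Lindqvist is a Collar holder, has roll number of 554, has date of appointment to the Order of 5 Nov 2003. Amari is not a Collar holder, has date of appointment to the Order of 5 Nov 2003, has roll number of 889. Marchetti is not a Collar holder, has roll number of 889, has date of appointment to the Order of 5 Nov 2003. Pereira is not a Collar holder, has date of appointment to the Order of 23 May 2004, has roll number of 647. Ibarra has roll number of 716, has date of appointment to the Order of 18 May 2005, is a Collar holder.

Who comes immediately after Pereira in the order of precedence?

By date of appointment to the Order (later first): Ibarra and Ivanova (both 18 May 2005); then Oyelaran, Nguyen and Pereira (each 23 May 2004); then Lindqvist, Amari and Marchetti (each 5 Nov 2003).
Ibarra and Ivanova both have roll number 716, so the next rule applies.
Ibarra and Ivanova are each a Collar holder, so the next rule applies.
Among Ibarra and Ivanova, alphabetically by surname: Ibarra before Ivanova.
Oyelaran, Nguyen and Pereira all have roll number 647, so the next rule applies.
Among Oyelaran, Nguyen and Pereira, a Collar holder before not a Collar holder: Oyelaran (a Collar holder) before Nguyen and Pereira (not a Collar holder).
Among Nguyen and Pereira, alphabetically by surname: Nguyen before Pereira.
Among Lindqvist, Amari and Marchetti, by roll number (lower first): Lindqvist (554) before Amari and Marchetti (889).
Amari and Marchetti are each not a Collar holder, so the next rule applies.
Among Amari and Marchetti, alphabetically by surname: Amari before Marchetti.
Order: Ibarra, Ivanova, Oyelaran, Nguyen, Pereira, Lindqvist, Amari, Marchetti.

Lindqvist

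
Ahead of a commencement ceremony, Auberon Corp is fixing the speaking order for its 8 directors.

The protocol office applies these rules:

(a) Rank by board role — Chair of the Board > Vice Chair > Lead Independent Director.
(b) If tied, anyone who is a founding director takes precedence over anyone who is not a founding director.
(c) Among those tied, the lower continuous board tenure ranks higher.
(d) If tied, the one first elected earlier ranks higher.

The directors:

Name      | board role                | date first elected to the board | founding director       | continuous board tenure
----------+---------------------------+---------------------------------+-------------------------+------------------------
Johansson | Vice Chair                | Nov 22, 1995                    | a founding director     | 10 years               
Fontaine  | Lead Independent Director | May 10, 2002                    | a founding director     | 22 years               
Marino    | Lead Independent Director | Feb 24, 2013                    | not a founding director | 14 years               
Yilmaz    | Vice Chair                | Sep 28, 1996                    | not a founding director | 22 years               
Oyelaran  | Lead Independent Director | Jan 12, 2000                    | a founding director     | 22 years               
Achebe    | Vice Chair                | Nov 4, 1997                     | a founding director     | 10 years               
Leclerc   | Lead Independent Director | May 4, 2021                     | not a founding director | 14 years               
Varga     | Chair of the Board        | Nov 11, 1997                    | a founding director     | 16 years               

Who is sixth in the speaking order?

Fontaine

By board role: Varga (Chair of the Board); then Johansson, Achebe and Yilmaz (Vice Chair); then Oyelaran, Fontaine, Marino and Leclerc (Lead Independent Director).
Among Johansson, Achebe and Yilmaz, a founding director before not a founding director: Johansson and Achebe (a founding director) before Yilmaz (not a founding director).
Johansson and Achebe both have continuous board tenure 10 years, so the next rule applies.
Among Johansson and Achebe, by date first elected to the board (earlier first): Johansson (Nov 22, 1995) before Achebe (Nov 4, 1997).
Among Oyelaran, Fontaine, Marino and Leclerc, a founding director before not a founding director: Oyelaran and Fontaine (a founding director) before Marino and Leclerc (not a founding director).
Oyelaran and Fontaine both have continuous board tenure 22 years, so the next rule applies.
Among Oyelaran and Fontaine, by date first elected to the board (earlier first): Oyelaran (Jan 12, 2000) before Fontaine (May 10, 2002).
Marino and Leclerc both have continuous board tenure 14 years, so the next rule applies.
Among Marino and Leclerc, by date first elected to the board (earlier first): Marino (Feb 24, 2013) before Leclerc (May 4, 2021).
Order: Varga, Johansson, Achebe, Yilmaz, Oyelaran, Fontaine, Marino, Leclerc.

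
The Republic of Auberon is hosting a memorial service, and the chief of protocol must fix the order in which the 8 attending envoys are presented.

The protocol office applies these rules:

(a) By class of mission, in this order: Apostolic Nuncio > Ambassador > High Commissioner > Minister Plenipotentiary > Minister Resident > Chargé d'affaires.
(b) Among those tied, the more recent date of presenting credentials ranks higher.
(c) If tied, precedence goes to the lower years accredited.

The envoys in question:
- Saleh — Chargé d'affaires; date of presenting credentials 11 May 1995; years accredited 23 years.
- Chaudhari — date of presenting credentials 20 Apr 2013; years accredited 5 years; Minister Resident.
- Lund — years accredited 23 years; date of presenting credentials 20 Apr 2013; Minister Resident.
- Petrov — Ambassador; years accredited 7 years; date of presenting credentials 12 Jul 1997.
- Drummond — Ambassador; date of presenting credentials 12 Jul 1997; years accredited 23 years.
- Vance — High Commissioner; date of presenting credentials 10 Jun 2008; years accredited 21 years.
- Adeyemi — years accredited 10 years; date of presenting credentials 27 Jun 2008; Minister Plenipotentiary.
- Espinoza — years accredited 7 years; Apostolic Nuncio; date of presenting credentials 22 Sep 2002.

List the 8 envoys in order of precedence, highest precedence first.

Espinoza, Petrov, Drummond, Vance, Adeyemi, Chaudhari, Lund, Saleh

By class of mission: Espinoza (Apostolic Nuncio); then Petrov and Drummond (Ambassador); then Vance (High Commissioner); then Adeyemi (Minister Plenipotentiary); then Chaudhari and Lund (Minister Resident); then Saleh (Chargé d'affaires).
Petrov and Drummond both have date of presenting credentials 12 Jul 1997, so the next rule applies.
Among Petrov and Drummond, by years accredited (lower first): Petrov (7 years) before Drummond (23 years).
Chaudhari and Lund both have date of presenting credentials 20 Apr 2013, so the next rule applies.
Among Chaudhari and Lund, by years accredited (lower first): Chaudhari (5 years) before Lund (23 years).
Full order: Espinoza, Petrov, Drummond, Vance, Adeyemi, Chaudhari, Lund, Saleh.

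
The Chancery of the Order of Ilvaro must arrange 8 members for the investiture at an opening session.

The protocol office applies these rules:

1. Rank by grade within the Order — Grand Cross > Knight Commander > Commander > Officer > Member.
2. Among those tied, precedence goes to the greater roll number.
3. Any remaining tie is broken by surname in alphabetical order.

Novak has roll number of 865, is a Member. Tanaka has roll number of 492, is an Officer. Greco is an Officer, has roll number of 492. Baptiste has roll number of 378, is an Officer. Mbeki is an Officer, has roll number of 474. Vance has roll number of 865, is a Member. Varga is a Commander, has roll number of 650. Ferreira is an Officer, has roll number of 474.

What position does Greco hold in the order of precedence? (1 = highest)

2

By grade within the Order: Varga (Commander); then Greco, Tanaka, Ferreira, Mbeki and Baptiste (Officer); then Novak and Vance (Member).
Among Greco, Tanaka, Ferreira, Mbeki and Baptiste, by roll number (higher first): Greco and Tanaka (492) before Ferreira and Mbeki (474) before Baptiste (378).
Among Greco and Tanaka, alphabetically by surname: Greco before Tanaka.
Among Ferreira and Mbeki, alphabetically by surname: Ferreira before Mbeki.
Novak and Vance both have roll number 865, so the next rule applies.
Among Novak and Vance, alphabetically by surname: Novak before Vance.
Order: Varga, Greco, Tanaka, Ferreira, Mbeki, Baptiste, Novak, Vance. So position 2.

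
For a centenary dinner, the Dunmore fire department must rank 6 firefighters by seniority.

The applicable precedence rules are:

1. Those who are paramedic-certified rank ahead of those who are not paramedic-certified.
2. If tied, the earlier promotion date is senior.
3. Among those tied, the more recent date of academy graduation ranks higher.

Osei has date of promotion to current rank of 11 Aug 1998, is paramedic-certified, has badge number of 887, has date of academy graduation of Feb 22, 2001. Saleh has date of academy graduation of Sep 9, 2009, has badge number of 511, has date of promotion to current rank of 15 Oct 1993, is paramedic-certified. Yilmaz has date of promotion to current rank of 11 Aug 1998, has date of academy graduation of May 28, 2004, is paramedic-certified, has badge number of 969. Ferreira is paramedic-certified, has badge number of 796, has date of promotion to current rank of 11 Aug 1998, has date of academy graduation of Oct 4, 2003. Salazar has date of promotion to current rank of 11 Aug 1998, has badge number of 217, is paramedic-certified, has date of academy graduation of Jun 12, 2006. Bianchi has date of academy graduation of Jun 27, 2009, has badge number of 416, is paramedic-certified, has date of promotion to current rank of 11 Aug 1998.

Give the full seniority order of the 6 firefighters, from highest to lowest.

By the first rule: Saleh, Bianchi, Salazar, Yilmaz, Ferreira and Osei (each paramedic-certified).
Among Saleh, Bianchi, Salazar, Yilmaz, Ferreira and Osei, by date of promotion to current rank (earlier first): Saleh (15 Oct 1993) before Bianchi, Salazar, Yilmaz, Ferreira and Osei (11 Aug 1998).
Among Bianchi, Salazar, Yilmaz, Ferreira and Osei, by date of academy graduation (later first): Bianchi (Jun 27, 2009) before Salazar (Jun 12, 2006) before Yilmaz (May 28, 2004) before Ferreira (Oct 4, 2003) before Osei (Feb 22, 2001).
Full order: Saleh, Bianchi, Salazar, Yilmaz, Ferreira, Osei.

Saleh, Bianchi, Salazar, Yilmaz, Ferreira, Osei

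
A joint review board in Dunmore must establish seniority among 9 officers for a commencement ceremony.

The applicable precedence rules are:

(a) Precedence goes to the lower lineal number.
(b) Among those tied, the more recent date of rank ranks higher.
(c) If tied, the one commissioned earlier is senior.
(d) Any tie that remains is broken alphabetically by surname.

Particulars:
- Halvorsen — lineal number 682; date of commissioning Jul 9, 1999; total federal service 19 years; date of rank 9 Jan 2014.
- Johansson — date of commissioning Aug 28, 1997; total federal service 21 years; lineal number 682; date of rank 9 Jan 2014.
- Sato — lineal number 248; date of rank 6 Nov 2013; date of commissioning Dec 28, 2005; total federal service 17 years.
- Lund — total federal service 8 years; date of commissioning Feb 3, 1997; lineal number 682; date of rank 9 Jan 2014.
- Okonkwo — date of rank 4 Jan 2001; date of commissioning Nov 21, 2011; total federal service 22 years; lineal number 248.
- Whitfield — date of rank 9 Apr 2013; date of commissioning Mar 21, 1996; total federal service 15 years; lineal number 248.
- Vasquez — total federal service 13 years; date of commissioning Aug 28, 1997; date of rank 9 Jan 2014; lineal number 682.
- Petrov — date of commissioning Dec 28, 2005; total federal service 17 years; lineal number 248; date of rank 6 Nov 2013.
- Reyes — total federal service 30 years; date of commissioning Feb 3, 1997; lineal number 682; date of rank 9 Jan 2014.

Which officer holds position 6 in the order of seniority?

Reyes

By lineal number (lower first): Petrov, Sato, Whitfield and Okonkwo (each 248); then Lund, Reyes, Johansson, Vasquez and Halvorsen (each 682).
Among Petrov, Sato, Whitfield and Okonkwo, by date of rank (later first): Petrov and Sato (6 Nov 2013) before Whitfield (9 Apr 2013) before Okonkwo (4 Jan 2001).
Petrov and Sato both have date of commissioning Dec 28, 2005, so the next rule applies.
Among Petrov and Sato, alphabetically by surname: Petrov before Sato.
Lund, Reyes, Johansson, Vasquez and Halvorsen all have date of rank 9 Jan 2014, so the next rule applies.
Among Lund, Reyes, Johansson, Vasquez and Halvorsen, by date of commissioning (earlier first): Lund and Reyes (Feb 3, 1997) before Johansson and Vasquez (Aug 28, 1997) before Halvorsen (Jul 9, 1999).
Among Lund and Reyes, alphabetically by surname: Lund before Reyes.
Among Johansson and Vasquez, alphabetically by surname: Johansson before Vasquez.
Order: Petrov, Sato, Whitfield, Okonkwo, Lund, Reyes, Johansson, Vasquez, Halvorsen.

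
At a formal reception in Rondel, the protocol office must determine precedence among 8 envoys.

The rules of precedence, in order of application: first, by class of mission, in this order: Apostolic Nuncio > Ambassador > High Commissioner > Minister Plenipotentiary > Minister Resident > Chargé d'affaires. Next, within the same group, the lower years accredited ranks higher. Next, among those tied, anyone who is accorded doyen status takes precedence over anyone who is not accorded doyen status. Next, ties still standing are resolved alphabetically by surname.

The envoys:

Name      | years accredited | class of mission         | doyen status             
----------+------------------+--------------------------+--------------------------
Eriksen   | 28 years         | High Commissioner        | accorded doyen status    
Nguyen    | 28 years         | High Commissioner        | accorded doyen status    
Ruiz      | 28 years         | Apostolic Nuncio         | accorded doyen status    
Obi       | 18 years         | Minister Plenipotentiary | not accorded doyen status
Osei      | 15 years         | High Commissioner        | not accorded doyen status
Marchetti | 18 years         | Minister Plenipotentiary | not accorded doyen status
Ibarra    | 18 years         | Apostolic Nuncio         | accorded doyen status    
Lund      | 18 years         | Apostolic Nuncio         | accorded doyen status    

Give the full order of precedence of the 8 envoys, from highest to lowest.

Ibarra, Lund, Ruiz, Osei, Eriksen, Nguyen, Marchetti, Obi

By class of mission: Ibarra, Lund and Ruiz (Apostolic Nuncio); then Osei, Eriksen and Nguyen (High Commissioner); then Marchetti and Obi (Minister Plenipotentiary).
Among Ibarra, Lund and Ruiz, by years accredited (lower first): Ibarra and Lund (18 years) before Ruiz (28 years).
Ibarra and Lund are each accorded doyen status, so the next rule applies.
Among Ibarra and Lund, alphabetically by surname: Ibarra before Lund.
Among Osei, Eriksen and Nguyen, by years accredited (lower first): Osei (15 years) before Eriksen and Nguyen (28 years).
Eriksen and Nguyen are each accorded doyen status, so the next rule applies.
Among Eriksen and Nguyen, alphabetically by surname: Eriksen before Nguyen.
Marchetti and Obi both have years accredited 18 years, so the next rule applies.
Marchetti and Obi are each not accorded doyen status, so the next rule applies.
Among Marchetti and Obi, alphabetically by surname: Marchetti before Obi.
Full order: Ibarra, Lund, Ruiz, Osei, Eriksen, Nguyen, Marchetti, Obi.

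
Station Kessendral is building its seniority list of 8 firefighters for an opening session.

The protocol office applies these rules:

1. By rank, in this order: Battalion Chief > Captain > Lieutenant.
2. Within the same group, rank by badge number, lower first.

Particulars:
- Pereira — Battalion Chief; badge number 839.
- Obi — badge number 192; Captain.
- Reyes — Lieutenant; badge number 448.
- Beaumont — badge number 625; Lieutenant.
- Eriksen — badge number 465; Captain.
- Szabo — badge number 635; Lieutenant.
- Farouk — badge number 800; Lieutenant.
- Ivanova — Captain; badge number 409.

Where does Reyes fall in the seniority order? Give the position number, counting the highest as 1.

By rank: Pereira (Battalion Chief); then Obi, Ivanova and Eriksen (Captain); then Reyes, Beaumont, Szabo and Farouk (Lieutenant).
Among Obi, Ivanova and Eriksen, by badge number (lower first): Obi (192) before Ivanova (409) before Eriksen (465).
Among Reyes, Beaumont, Szabo and Farouk, by badge number (lower first): Reyes (448) before Beaumont (625) before Szabo (635) before Farouk (800).
Order: Pereira, Obi, Ivanova, Eriksen, Reyes, Beaumont, Szabo, Farouk. So position 5.

5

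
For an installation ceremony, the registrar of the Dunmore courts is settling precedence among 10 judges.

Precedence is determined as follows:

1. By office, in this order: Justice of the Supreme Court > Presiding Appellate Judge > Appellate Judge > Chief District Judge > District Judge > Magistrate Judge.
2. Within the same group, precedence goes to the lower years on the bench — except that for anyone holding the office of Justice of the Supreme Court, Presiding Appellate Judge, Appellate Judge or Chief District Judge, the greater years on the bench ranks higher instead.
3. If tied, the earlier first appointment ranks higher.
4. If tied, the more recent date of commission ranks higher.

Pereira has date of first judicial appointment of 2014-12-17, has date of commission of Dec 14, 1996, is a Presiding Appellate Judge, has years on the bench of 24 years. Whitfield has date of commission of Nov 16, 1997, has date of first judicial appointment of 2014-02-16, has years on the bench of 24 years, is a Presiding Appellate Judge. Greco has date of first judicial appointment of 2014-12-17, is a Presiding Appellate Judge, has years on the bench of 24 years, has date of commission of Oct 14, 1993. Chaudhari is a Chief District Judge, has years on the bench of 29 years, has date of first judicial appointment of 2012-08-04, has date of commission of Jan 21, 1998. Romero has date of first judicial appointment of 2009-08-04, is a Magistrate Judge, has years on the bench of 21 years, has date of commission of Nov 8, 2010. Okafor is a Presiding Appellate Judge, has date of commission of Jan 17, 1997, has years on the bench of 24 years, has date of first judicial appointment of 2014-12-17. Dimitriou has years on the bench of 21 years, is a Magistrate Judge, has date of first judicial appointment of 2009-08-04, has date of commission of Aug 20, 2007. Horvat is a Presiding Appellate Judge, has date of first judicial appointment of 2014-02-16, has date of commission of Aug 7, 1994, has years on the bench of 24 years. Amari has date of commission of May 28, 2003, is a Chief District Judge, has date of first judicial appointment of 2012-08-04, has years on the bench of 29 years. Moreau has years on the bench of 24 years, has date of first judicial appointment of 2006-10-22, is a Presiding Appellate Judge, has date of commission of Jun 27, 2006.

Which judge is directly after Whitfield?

By office: Moreau, Whitfield, Horvat, Okafor, Pereira and Greco (Presiding Appellate Judge); then Amari and Chaudhari (Chief District Judge); then Romero and Dimitriou (Magistrate Judge).
Moreau, Whitfield, Horvat, Okafor, Pereira and Greco all have years on the bench 24 years, so the next rule applies.
Among Moreau, Whitfield, Horvat, Okafor, Pereira and Greco, by date of first judicial appointment (earlier first): Moreau (2006-10-22) before Whitfield and Horvat (2014-02-16) before Okafor, Pereira and Greco (2014-12-17).
Among Whitfield and Horvat, by date of commission (later first): Whitfield (Nov 16, 1997) before Horvat (Aug 7, 1994).
Among Okafor, Pereira and Greco, by date of commission (later first): Okafor (Jan 17, 1997) before Pereira (Dec 14, 1996) before Greco (Oct 14, 1993).
Amari and Chaudhari both have years on the bench 29 years, so the next rule applies.
Amari and Chaudhari both have date of first judicial appointment 2012-08-04, so the next rule applies.
Among Amari and Chaudhari, by date of commission (later first): Amari (May 28, 2003) before Chaudhari (Jan 21, 1998).
Romero and Dimitriou both have years on the bench 21 years, so the next rule applies.
Romero and Dimitriou both have date of first judicial appointment 2009-08-04, so the next rule applies.
Among Romero and Dimitriou, by date of commission (later first): Romero (Nov 8, 2010) before Dimitriou (Aug 20, 2007).
Order: Moreau, Whitfield, Horvat, Okafor, Pereira, Greco, Amari, Chaudhari, Romero, Dimitriou.

Horvat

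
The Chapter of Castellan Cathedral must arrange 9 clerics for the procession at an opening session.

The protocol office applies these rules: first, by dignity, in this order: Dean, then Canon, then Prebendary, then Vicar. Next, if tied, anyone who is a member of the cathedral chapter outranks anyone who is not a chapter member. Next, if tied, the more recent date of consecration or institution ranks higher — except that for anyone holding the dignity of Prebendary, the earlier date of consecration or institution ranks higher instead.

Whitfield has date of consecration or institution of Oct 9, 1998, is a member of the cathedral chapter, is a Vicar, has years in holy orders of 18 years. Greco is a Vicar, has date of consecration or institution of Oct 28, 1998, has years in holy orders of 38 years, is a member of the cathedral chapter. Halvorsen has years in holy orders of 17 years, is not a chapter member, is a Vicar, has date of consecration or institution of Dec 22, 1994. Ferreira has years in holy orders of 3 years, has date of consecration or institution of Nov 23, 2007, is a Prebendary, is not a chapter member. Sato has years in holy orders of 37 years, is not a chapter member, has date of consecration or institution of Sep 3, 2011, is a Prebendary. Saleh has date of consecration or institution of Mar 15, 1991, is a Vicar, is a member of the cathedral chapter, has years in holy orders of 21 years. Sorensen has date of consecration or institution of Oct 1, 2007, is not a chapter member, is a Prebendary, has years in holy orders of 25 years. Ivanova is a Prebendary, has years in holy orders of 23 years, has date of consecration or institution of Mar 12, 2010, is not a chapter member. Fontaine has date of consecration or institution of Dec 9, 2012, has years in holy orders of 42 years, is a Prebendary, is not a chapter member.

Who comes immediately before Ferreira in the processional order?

By dignity: Sorensen, Ferreira, Ivanova, Sato and Fontaine (Prebendary); then Greco, Whitfield, Saleh and Halvorsen (Vicar).
Sorensen, Ferreira, Ivanova, Sato and Fontaine are each not a chapter member, so the next rule applies.
Among Sorensen, Ferreira, Ivanova, Sato and Fontaine, by date of consecration or institution (earlier first) (reversed rule for this group): Sorensen (Oct 1, 2007) before Ferreira (Nov 23, 2007) before Ivanova (Mar 12, 2010) before Sato (Sep 3, 2011) before Fontaine (Dec 9, 2012).
Among Greco, Whitfield, Saleh and Halvorsen, a member of the cathedral chapter before not a chapter member: Greco, Whitfield and Saleh (a member of the cathedral chapter) before Halvorsen (not a chapter member).
Among Greco, Whitfield and Saleh, by date of consecration or institution (later first): Greco (Oct 28, 1998) before Whitfield (Oct 9, 1998) before Saleh (Mar 15, 1991).
Order: Sorensen, Ferreira, Ivanova, Sato, Fontaine, Greco, Whitfield, Saleh, Halvorsen.

Sorensen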